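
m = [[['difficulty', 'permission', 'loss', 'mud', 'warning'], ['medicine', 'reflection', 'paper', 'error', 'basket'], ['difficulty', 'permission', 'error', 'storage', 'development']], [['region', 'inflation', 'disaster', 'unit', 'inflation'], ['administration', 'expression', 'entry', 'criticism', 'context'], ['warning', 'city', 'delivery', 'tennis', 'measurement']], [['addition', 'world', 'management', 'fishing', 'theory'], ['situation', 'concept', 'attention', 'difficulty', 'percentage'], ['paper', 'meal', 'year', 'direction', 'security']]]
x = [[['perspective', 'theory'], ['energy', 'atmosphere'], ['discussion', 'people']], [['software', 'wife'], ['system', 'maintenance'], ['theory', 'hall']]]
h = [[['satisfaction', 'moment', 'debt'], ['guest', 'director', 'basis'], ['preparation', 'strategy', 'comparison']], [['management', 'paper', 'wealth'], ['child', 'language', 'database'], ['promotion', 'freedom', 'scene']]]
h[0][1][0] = 'guest'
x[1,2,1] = 'hall'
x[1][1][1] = 'maintenance'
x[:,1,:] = [['energy', 'atmosphere'], ['system', 'maintenance']]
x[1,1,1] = 'maintenance'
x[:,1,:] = [['energy', 'atmosphere'], ['system', 'maintenance']]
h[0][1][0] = 'guest'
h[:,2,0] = ['preparation', 'promotion']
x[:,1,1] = ['atmosphere', 'maintenance']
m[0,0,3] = 'mud'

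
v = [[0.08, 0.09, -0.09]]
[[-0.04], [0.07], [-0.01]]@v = [[-0.0, -0.00, 0.0],[0.01, 0.01, -0.01],[-0.00, -0.00, 0.00]]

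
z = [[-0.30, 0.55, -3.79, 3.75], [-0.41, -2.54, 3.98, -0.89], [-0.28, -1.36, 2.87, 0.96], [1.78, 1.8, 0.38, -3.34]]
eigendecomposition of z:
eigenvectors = [[-0.69+0.00j, (0.58+0j), -0.81+0.00j, (-0.81-0j)],[0.29+0.00j, (-0.76+0j), (0.45+0.03j), 0.45-0.03j],[-0.06+0.00j, (-0.13+0j), 0.35+0.05j, (0.35-0.05j)],[(0.66+0j), (-0.26+0j), (-0.11+0.02j), (-0.11-0.02j)]]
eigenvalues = [(-4.46+0j), (-1.84+0j), (1.49+0.13j), (1.49-0.13j)]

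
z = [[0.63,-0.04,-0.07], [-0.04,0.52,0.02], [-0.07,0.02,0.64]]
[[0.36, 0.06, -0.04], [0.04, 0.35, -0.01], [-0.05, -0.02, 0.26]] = z@[[0.57, 0.13, -0.02], [0.13, 0.69, -0.04], [-0.02, -0.04, 0.4]]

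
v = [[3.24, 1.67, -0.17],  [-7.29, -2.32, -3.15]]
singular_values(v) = [8.91, 1.52]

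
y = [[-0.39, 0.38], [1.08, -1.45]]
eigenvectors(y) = [[0.78,-0.27], [0.62,0.96]]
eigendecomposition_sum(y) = [[-0.07, -0.02], [-0.06, -0.02]] + [[-0.32, 0.40], [1.14, -1.43]]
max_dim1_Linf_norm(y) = 1.45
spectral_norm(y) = 1.89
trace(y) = -1.84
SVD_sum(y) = [[-0.33, 0.43], [1.10, -1.44]] + [[-0.06, -0.05], [-0.02, -0.01]]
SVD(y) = [[-0.29, 0.96], [0.96, 0.29]] @ diag([1.8864358222857371, 0.08221854047071189]) @ [[0.61, -0.79], [-0.79, -0.61]]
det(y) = 0.16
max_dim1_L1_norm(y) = 2.53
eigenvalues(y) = [-0.09, -1.75]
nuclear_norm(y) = 1.97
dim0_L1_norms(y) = [1.47, 1.83]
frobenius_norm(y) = 1.89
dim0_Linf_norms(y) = [1.08, 1.45]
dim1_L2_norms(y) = [0.54, 1.81]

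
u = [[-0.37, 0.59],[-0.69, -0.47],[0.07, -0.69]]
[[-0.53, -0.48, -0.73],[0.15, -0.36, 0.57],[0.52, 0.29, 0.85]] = u@[[0.28, 0.75, 0.01],  [-0.73, -0.34, -1.23]]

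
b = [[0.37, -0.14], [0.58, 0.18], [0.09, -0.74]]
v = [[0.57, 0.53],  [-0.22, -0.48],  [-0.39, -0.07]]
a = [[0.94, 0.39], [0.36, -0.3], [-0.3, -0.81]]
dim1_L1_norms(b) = [0.51, 0.76, 0.83]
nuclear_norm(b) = 1.47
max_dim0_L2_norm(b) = 0.77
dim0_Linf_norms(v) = [0.57, 0.53]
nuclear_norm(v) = 1.27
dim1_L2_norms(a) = [1.02, 0.47, 0.86]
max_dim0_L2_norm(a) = 1.05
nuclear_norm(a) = 1.93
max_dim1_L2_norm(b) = 0.75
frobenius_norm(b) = 1.04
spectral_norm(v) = 0.98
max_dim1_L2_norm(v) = 0.78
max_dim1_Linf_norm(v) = 0.57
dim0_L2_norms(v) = [0.72, 0.72]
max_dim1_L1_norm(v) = 1.1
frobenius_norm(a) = 1.41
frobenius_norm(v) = 1.02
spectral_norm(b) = 0.78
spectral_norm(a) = 1.23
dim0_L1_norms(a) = [1.6, 1.5]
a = v + b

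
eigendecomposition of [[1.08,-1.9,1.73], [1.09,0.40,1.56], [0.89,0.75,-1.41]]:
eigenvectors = [[-0.09-0.66j, (-0.09+0.66j), -0.55+0.00j], [-0.69+0.00j, -0.69-0.00j, -0.24+0.00j], [-0.28-0.09j, (-0.28+0.09j), 0.80+0.00j]]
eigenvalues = [(1.16+1.26j), (1.16-1.26j), (-2.25+0j)]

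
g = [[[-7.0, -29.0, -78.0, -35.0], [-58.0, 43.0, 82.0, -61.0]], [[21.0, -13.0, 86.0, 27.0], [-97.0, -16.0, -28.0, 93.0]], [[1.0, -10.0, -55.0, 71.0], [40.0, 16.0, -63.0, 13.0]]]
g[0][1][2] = 82.0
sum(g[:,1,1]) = 43.0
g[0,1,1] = 43.0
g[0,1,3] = -61.0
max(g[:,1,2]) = 82.0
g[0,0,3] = -35.0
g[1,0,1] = -13.0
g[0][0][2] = -78.0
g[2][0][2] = -55.0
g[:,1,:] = [[-58.0, 43.0, 82.0, -61.0], [-97.0, -16.0, -28.0, 93.0], [40.0, 16.0, -63.0, 13.0]]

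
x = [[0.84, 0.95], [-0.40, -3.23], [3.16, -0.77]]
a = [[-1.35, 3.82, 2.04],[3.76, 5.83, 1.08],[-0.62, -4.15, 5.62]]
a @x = [[3.78, -15.19], [4.24, -16.09], [18.90, 8.49]]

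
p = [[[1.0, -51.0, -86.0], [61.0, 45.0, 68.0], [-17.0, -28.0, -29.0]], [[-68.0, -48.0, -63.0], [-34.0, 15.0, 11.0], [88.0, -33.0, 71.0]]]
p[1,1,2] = 11.0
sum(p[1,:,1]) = -66.0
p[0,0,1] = -51.0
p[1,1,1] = 15.0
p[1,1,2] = 11.0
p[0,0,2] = -86.0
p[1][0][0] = -68.0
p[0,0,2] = -86.0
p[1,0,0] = -68.0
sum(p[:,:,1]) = -100.0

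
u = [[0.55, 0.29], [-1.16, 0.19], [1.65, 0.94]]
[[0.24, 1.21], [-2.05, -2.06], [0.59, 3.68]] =u@ [[1.45, 1.88], [-1.92, 0.62]]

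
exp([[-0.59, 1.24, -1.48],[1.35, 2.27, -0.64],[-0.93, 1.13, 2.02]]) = [[2.88, 0.92, -6.61], [6.51, 9.0, -10.81], [0.46, 8.41, 5.88]]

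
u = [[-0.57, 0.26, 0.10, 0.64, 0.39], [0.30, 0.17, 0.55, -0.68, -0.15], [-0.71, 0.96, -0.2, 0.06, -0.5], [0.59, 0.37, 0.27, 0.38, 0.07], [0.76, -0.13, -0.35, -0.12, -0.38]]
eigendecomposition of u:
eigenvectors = [[(-0.27+0.03j), (-0.27-0.03j), (-0.14+0j), (-0.39+0j), 0.21+0.00j], [-0.05-0.48j, -0.05+0.48j, -0.38+0.00j, 0.50+0.00j, -0.50+0.00j], [(-0.17-0.53j), (-0.17+0.53j), 0.47+0.00j, -0.74+0.00j, 0.83+0.00j], [-0.57+0.00j, (-0.57-0j), 0.38+0.00j, 0.15+0.00j, -0.12+0.00j], [0.03+0.22j, (0.03-0.22j), -0.69+0.00j, 0.16+0.00j, 0.08+0.00j]]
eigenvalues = [(0.77+0.5j), (0.77-0.5j), 0j, (-1.13+0j), (-1.02+0j)]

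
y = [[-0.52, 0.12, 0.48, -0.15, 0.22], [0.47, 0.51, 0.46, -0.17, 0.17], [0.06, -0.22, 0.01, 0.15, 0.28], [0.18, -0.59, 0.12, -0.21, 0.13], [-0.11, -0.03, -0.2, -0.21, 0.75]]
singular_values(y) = [0.92, 0.92, 0.71, 0.59, 0.25]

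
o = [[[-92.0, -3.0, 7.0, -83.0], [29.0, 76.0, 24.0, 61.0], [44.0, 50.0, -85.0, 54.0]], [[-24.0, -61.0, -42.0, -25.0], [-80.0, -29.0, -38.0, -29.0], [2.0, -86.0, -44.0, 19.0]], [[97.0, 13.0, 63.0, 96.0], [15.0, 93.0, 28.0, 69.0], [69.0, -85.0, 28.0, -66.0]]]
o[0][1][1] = 76.0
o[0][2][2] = -85.0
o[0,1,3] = 61.0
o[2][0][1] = 13.0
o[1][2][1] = -86.0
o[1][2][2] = -44.0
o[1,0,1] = -61.0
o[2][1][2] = 28.0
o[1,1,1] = -29.0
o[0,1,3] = 61.0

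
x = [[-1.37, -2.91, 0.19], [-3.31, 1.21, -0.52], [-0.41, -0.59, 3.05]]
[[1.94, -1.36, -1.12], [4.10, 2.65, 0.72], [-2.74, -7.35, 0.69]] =x @ [[-1.14, -0.27, -0.1], [-0.2, 0.44, 0.45], [-1.09, -2.36, 0.3]]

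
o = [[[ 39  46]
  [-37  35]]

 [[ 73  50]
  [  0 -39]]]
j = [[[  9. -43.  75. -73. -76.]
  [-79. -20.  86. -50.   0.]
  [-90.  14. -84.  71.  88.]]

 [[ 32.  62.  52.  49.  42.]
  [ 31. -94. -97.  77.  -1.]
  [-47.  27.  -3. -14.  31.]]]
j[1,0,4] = 42.0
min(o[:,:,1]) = -39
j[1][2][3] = -14.0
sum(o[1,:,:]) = 84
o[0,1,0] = -37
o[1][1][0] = 0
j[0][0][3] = -73.0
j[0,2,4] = 88.0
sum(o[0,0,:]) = 85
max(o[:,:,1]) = 50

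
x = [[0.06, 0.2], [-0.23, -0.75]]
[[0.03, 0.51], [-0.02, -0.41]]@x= [[-0.12,-0.38], [0.09,0.30]]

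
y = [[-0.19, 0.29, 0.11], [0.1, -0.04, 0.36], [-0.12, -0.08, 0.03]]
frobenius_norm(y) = 0.54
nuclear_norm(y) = 0.89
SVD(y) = [[-0.53, -0.85, 0.02], [-0.85, 0.53, 0.01], [-0.03, -0.01, -1.00]] @ diag([0.3832406681349491, 0.3559898088385018, 0.1469620573161818]) @ [[0.05, -0.31, -0.95], [0.61, -0.75, 0.27], [0.79, 0.59, -0.15]]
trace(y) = -0.20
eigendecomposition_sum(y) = [[-0.21+0.00j, (0.18+0j), (-0.11+0j)], [0.12-0.00j, -0.10-0.00j, 0.06-0.00j], [-0.04+0.00j, (0.04+0j), -0.02+0.00j]] + [[0.01+0.04j, 0.06+0.05j, 0.11-0.07j], [-0.01+0.05j, (0.03+0.08j), 0.15-0.02j], [(-0.04-0j), -0.06+0.03j, (0.03+0.11j)]] + [[(0.01-0.04j), 0.06-0.05j, 0.11+0.07j], [-0.01-0.05j, (0.03-0.08j), 0.15+0.02j], [(-0.04+0j), -0.06-0.03j, 0.03-0.11j]]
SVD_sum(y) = [[-0.01, 0.06, 0.19],[-0.02, 0.1, 0.31],[-0.0, 0.0, 0.01]] + [[-0.18, 0.23, -0.08], [0.11, -0.14, 0.05], [-0.00, 0.0, -0.0]] + [[0.0, 0.0, -0.0], [0.00, 0.0, -0.0], [-0.12, -0.09, 0.02]]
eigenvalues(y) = [(-0.34+0j), (0.07+0.23j), (0.07-0.23j)]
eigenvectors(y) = [[0.85+0.00j, (0.52-0.26j), 0.52+0.26j], [-0.49+0.00j, (0.65+0j), 0.65-0.00j], [0.17+0.00j, 0.05+0.49j, (0.05-0.49j)]]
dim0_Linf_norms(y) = [0.19, 0.29, 0.36]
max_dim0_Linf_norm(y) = 0.36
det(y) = -0.02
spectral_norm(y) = 0.38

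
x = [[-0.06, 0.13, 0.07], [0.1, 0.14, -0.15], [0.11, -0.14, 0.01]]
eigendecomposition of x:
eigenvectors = [[0.66,-0.7,-0.29], [-0.45,-0.32,-0.87], [-0.61,-0.64,0.39]]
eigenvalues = [-0.21, 0.06, 0.24]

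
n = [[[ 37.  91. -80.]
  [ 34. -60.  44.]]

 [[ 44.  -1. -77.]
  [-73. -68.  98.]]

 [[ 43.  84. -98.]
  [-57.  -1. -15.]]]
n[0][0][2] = -80.0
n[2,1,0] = -57.0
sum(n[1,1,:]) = -43.0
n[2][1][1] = -1.0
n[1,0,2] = -77.0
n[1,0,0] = 44.0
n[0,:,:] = [[37.0, 91.0, -80.0], [34.0, -60.0, 44.0]]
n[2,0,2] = -98.0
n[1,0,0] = 44.0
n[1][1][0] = -73.0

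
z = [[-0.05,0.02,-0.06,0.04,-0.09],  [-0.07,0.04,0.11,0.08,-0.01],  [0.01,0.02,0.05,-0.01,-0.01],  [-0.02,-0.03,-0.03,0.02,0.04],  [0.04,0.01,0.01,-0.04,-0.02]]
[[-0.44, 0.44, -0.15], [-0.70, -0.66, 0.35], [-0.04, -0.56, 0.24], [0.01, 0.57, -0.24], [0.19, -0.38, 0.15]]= z@ [[2.08,-2.04,2.68], [4.57,-4.70,2.22], [-2.95,-7.92,3.32], [-4.60,3.40,0.96], [4.72,1.97,-1.07]]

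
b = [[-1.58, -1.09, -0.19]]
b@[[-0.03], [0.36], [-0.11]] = [[-0.32]]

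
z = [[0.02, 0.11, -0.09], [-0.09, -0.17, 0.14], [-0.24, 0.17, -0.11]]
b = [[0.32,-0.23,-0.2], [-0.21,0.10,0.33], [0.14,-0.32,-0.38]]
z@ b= [[-0.03, 0.04, 0.07],[0.03, -0.04, -0.09],[-0.13, 0.11, 0.15]]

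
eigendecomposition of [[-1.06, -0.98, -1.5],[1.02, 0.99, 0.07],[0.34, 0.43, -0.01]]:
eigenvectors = [[0.73+0.00j, 0.73-0.00j, (0.78+0j)],[-0.51-0.39j, -0.51+0.39j, (-0.62+0j)],[(-0.23-0.08j), -0.23+0.08j, (0.01+0j)]]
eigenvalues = [(0.11+0.69j), (0.11-0.69j), (-0.29+0j)]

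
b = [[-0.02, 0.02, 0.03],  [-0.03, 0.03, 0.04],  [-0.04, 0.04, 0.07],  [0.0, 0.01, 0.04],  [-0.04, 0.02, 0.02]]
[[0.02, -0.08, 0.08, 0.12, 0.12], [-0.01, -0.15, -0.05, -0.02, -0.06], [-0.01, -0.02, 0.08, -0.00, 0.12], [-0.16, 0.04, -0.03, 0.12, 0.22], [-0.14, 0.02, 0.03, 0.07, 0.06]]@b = [[-0.01, 0.00, 0.01], [0.01, -0.01, -0.01], [-0.01, 0.00, 0.01], [-0.01, 0.00, 0.00], [-0.0, 0.00, 0.00]]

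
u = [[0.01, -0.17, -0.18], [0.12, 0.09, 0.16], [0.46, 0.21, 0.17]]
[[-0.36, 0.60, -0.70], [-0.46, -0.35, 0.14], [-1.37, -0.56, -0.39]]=u@[[-4.08, 0.28, -2.50],[4.12, -2.50, 2.59],[-2.12, -0.97, 1.28]]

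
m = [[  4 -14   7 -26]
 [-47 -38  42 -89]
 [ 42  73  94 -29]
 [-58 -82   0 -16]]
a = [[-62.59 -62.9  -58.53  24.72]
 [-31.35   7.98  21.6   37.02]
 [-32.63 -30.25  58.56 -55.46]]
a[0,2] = -58.53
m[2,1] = 73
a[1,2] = 21.6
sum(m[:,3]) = -160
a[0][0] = -62.59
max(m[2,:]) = 94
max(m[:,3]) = -16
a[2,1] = -30.25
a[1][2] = 21.6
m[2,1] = 73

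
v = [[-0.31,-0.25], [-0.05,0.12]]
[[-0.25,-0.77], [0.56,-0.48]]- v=[[0.06, -0.52], [0.61, -0.60]]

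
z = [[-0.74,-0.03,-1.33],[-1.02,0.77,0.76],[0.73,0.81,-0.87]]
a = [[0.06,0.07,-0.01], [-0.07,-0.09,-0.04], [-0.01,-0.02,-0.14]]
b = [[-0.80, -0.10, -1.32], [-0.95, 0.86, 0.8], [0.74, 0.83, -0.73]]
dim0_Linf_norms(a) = [0.07, 0.09, 0.14]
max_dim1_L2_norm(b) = 1.55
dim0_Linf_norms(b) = [0.95, 0.86, 1.32]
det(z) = 2.81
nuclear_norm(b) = 4.34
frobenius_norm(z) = 2.54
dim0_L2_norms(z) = [1.46, 1.12, 1.76]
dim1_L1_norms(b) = [2.22, 2.61, 2.3]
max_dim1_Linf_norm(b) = 1.32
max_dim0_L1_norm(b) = 2.85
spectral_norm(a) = 0.17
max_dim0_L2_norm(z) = 1.76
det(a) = 0.00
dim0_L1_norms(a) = [0.14, 0.18, 0.19]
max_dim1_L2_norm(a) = 0.14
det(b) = 2.92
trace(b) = -0.67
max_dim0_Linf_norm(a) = 0.14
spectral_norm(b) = 1.74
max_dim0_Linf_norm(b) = 1.32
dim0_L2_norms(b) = [1.45, 1.2, 1.71]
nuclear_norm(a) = 0.29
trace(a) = -0.17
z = a + b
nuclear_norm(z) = 4.32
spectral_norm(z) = 1.81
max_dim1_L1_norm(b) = 2.61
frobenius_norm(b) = 2.54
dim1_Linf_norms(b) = [1.32, 0.95, 0.83]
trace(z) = -0.84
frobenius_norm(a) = 0.21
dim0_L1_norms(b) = [2.49, 1.79, 2.85]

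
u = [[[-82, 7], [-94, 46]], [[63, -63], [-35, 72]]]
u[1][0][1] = -63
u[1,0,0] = 63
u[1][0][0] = 63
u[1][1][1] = 72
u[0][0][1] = 7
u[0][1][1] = 46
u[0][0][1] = 7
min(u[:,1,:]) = -94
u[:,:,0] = [[-82, -94], [63, -35]]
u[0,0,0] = -82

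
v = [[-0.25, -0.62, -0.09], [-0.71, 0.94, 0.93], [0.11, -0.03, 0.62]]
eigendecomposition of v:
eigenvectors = [[0.88, 0.4, 0.43], [0.46, -0.90, -0.77], [-0.07, 0.15, 0.47]]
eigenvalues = [-0.57, 1.11, 0.77]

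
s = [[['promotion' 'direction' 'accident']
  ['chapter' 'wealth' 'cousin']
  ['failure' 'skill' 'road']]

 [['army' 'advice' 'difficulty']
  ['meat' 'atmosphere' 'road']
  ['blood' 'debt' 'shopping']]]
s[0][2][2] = 'road'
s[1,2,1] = 'debt'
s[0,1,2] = 'cousin'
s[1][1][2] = 'road'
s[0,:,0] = ['promotion', 'chapter', 'failure']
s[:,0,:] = [['promotion', 'direction', 'accident'], ['army', 'advice', 'difficulty']]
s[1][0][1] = 'advice'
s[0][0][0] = 'promotion'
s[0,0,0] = 'promotion'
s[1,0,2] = 'difficulty'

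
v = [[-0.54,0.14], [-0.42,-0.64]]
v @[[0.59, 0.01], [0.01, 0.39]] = [[-0.32,0.05],[-0.25,-0.25]]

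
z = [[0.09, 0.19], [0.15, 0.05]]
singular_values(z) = [0.24, 0.1]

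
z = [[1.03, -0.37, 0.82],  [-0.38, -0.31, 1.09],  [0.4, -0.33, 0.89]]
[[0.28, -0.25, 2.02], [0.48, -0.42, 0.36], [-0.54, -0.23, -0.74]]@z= [[1.19, -0.69, 1.75], [0.8, -0.17, 0.26], [-0.76, 0.52, -1.35]]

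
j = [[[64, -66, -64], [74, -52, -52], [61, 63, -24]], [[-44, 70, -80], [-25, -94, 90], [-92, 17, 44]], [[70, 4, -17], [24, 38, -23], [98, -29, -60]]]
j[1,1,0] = -25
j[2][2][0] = 98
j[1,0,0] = -44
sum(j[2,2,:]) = 9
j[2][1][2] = -23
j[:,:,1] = [[-66, -52, 63], [70, -94, 17], [4, 38, -29]]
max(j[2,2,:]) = 98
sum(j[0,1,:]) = -30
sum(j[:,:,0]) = 230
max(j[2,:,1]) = 38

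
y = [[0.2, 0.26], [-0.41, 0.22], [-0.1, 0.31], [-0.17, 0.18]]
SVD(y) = [[0.07,-0.85], [0.76,0.34], [0.49,-0.39], [0.42,-0.02]] @ diag([0.5878416690311452, 0.3820237847970693]) @ [[-0.71, 0.70],[-0.70, -0.71]]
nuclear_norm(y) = 0.97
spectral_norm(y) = 0.59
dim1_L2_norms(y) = [0.33, 0.47, 0.33, 0.25]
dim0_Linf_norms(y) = [0.41, 0.31]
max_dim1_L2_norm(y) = 0.47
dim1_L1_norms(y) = [0.46, 0.63, 0.41, 0.35]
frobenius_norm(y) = 0.70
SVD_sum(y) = [[-0.03, 0.03],[-0.32, 0.31],[-0.21, 0.2],[-0.18, 0.17]] + [[0.23,0.23], [-0.09,-0.09], [0.11,0.11], [0.01,0.01]]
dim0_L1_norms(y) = [0.88, 0.97]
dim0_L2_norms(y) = [0.5, 0.49]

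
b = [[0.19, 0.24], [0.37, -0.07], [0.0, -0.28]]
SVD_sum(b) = [[0.25, 0.12], [0.27, 0.13], [-0.11, -0.05]] + [[-0.06, 0.12], [0.10, -0.2], [0.11, -0.23]]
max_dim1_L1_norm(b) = 0.44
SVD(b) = [[-0.64, 0.37], [-0.71, -0.61], [0.28, -0.70]] @ diag([0.427036860377882, 0.36268377393895257]) @ [[-0.90, -0.43], [-0.43, 0.9]]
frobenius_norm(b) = 0.56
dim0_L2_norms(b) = [0.42, 0.38]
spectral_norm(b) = 0.43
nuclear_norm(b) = 0.79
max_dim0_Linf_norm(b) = 0.37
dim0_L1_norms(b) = [0.56, 0.59]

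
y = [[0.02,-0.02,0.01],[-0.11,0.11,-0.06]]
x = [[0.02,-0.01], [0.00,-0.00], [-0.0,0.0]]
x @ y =[[0.0, -0.00, 0.0], [0.00, 0.00, 0.00], [0.00, 0.00, 0.0]]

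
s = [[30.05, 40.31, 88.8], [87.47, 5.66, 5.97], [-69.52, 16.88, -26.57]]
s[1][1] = 5.66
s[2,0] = -69.52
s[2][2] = -26.57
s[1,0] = 87.47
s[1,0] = 87.47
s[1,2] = 5.97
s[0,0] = 30.05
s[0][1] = 40.31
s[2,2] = -26.57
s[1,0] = 87.47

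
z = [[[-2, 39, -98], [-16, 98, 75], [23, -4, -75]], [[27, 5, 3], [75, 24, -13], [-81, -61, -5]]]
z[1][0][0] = 27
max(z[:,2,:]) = 23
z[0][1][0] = -16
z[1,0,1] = 5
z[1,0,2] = 3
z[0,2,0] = 23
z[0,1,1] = 98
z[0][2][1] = -4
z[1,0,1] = 5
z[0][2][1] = -4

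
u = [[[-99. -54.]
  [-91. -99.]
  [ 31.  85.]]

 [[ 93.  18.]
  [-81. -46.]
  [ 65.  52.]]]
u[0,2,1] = 85.0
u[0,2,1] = 85.0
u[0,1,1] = -99.0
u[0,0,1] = -54.0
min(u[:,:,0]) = -99.0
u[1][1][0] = -81.0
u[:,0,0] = [-99.0, 93.0]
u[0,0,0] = -99.0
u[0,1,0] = -91.0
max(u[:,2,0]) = 65.0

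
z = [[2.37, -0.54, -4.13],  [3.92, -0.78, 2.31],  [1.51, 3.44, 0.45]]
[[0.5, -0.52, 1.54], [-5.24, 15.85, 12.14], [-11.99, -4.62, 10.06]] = z @[[-1.51, 2.42, 2.8], [-2.74, -2.65, 1.56], [-0.63, 1.86, 1.03]]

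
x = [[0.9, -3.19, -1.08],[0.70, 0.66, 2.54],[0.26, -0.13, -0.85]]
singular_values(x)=[3.88, 2.26, 0.45]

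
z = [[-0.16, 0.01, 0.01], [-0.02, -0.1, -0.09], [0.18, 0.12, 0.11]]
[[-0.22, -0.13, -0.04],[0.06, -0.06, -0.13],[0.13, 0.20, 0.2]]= z @ [[1.3, 0.83, 0.31],  [-0.85, 0.34, 1.67],  [-0.03, 0.13, -0.49]]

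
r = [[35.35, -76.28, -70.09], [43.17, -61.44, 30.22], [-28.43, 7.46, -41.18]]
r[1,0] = 43.17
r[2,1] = 7.46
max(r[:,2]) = 30.22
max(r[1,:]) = 43.17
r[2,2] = -41.18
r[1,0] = 43.17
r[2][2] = -41.18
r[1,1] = -61.44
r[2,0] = -28.43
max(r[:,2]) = 30.22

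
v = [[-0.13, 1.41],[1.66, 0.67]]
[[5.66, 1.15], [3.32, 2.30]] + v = [[5.53, 2.56], [4.98, 2.97]]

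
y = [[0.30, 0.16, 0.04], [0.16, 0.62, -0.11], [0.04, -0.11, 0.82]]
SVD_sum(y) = [[0.00,0.02,-0.05],[0.02,0.16,-0.34],[-0.05,-0.34,0.7]] + [[0.11, 0.22, 0.11], [0.22, 0.42, 0.22], [0.11, 0.22, 0.11]] + [[0.18,-0.08,-0.03], [-0.08,0.04,0.01], [-0.03,0.01,0.00]]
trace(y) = 1.74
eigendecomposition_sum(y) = [[0.18,-0.08,-0.03],  [-0.08,0.04,0.01],  [-0.03,0.01,0.00]] + [[0.11,0.22,0.11], [0.22,0.42,0.22], [0.11,0.22,0.11]] + [[0.00, 0.02, -0.05],[0.02, 0.16, -0.34],[-0.05, -0.34, 0.7]]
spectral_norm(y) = 0.87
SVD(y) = [[-0.06, 0.42, -0.91], [-0.43, 0.81, 0.40], [0.9, 0.42, 0.13]] @ diag([0.8703045718934356, 0.6467260792851456, 0.22296934882141883]) @ [[-0.06, -0.43, 0.90], [0.42, 0.81, 0.42], [-0.91, 0.4, 0.13]]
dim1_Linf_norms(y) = [0.3, 0.62, 0.82]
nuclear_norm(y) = 1.74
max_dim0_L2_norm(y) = 0.83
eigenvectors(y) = [[-0.91, 0.42, -0.06], [0.40, 0.81, -0.43], [0.13, 0.42, 0.90]]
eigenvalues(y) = [0.22, 0.65, 0.87]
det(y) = 0.13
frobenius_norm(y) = 1.11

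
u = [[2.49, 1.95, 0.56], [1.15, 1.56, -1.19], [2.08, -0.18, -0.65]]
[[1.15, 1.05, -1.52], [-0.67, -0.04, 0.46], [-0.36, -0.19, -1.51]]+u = [[3.64, 3.00, -0.96], [0.48, 1.52, -0.73], [1.72, -0.37, -2.16]]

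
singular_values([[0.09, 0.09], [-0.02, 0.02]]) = [0.13, 0.03]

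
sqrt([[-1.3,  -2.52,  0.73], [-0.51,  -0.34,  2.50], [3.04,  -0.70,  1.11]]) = [[0.60+1.03j, -0.78+0.73j, 0.17-0.57j],[-0.07+0.67j, (0.85+0.47j), 0.83-0.37j],[(0.99-0.6j), (-0.32-0.42j), 1.35+0.33j]]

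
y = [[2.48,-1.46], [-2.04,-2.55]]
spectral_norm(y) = 3.36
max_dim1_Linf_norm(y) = 2.55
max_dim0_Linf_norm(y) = 2.55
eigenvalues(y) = [3.02, -3.09]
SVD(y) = [[-0.41, 0.91],[0.91, 0.41]] @ diag([3.356043891005977, 2.7718350242468364]) @ [[-0.86, -0.52], [0.52, -0.86]]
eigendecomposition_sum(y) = [[2.75, -0.72], [-1.01, 0.26]] + [[-0.27,-0.74], [-1.03,-2.81]]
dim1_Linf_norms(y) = [2.48, 2.55]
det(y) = -9.30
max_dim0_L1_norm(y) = 4.52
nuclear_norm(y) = 6.13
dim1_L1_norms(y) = [3.94, 4.59]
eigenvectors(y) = [[0.94, 0.25], [-0.34, 0.97]]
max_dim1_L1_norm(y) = 4.59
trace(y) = -0.07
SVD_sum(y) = [[1.18, 0.71],[-2.62, -1.58]] + [[1.3, -2.17], [0.58, -0.97]]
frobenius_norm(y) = 4.35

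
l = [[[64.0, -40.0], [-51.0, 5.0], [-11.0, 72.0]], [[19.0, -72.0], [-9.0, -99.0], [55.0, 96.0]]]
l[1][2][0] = 55.0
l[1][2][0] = 55.0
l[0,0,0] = 64.0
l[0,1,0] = -51.0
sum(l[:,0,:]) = -29.0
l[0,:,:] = [[64.0, -40.0], [-51.0, 5.0], [-11.0, 72.0]]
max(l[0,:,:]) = 72.0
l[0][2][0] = -11.0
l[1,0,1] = -72.0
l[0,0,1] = -40.0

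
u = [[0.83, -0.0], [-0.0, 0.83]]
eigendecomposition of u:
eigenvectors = [[1.00, 0.0], [0.0, 1.0]]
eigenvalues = [0.83, 0.83]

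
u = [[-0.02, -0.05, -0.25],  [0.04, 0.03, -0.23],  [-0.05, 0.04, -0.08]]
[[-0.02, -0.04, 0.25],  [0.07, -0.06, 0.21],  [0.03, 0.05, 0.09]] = u@ [[0.36,  -0.91,  -0.22], [0.92,  0.38,  -0.07], [-0.14,  0.17,  -0.97]]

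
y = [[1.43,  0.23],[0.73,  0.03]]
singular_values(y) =[1.62, 0.08]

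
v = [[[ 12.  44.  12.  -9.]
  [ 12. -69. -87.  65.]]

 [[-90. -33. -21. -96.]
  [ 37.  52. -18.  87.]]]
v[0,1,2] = -87.0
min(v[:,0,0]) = -90.0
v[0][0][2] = 12.0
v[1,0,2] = -21.0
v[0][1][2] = -87.0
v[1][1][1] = 52.0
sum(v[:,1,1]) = -17.0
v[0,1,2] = -87.0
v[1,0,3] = -96.0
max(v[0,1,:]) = 65.0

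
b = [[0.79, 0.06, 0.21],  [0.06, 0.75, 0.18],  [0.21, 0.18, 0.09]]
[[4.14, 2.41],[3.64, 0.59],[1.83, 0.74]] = b@ [[4.2, 4.36], [3.84, 1.75], [2.8, -5.44]]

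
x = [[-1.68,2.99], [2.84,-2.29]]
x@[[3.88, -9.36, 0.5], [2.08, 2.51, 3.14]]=[[-0.30, 23.23, 8.55],[6.26, -32.33, -5.77]]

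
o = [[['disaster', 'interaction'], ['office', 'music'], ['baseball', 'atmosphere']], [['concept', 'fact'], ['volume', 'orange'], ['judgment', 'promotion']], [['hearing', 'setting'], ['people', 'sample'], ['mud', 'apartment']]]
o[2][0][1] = 'setting'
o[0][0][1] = 'interaction'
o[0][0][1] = 'interaction'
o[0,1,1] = 'music'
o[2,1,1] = 'sample'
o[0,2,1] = 'atmosphere'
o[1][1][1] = 'orange'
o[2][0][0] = 'hearing'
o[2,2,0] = 'mud'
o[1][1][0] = 'volume'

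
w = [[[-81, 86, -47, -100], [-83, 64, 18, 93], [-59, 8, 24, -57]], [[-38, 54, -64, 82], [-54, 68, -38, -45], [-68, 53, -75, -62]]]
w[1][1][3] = -45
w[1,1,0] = -54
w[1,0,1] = 54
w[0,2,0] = -59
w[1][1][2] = -38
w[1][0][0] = -38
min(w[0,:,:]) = -100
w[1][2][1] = 53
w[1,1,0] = -54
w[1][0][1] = 54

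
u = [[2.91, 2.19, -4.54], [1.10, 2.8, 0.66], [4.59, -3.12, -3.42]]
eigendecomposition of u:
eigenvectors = [[(0.38+0.51j), 0.38-0.51j, (-0.71+0j)], [-0.04-0.19j, -0.04+0.19j, -0.69+0.00j], [(0.74+0j), 0.74-0.00j, -0.15+0.00j]]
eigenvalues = [(-0.89+3.95j), (-0.89-3.95j), (4.08+0j)]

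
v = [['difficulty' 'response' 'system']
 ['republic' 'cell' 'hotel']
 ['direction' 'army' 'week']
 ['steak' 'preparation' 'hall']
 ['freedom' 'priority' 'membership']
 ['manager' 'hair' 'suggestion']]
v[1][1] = 'cell'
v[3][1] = 'preparation'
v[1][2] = 'hotel'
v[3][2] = 'hall'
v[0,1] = 'response'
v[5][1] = 'hair'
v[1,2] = 'hotel'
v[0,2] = 'system'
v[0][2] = 'system'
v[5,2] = 'suggestion'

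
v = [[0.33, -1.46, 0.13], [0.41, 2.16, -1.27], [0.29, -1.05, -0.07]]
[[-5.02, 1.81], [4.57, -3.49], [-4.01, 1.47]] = v @ [[-0.38, -3.48], [3.56, -2.22], [2.33, -2.15]]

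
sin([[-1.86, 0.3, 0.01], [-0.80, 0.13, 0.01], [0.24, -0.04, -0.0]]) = [[-1.06, 0.17, 0.01], [-0.46, 0.07, 0.01], [0.14, -0.02, 0.00]]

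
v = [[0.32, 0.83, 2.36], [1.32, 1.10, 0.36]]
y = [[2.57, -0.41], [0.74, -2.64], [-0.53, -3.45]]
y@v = [[0.28, 1.68, 5.92], [-3.25, -2.29, 0.8], [-4.72, -4.23, -2.49]]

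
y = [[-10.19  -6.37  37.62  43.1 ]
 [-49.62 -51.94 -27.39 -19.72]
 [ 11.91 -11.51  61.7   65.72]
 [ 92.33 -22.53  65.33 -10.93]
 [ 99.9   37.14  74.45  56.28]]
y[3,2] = 65.33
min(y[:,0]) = -49.62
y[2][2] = 61.7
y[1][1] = -51.94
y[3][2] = 65.33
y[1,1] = -51.94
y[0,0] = -10.19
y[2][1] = -11.51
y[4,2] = 74.45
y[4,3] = 56.28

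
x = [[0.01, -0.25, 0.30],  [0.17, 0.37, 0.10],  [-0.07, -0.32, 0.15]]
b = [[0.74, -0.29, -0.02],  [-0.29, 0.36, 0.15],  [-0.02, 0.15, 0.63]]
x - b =[[-0.73, 0.04, 0.32],[0.46, 0.01, -0.05],[-0.05, -0.47, -0.48]]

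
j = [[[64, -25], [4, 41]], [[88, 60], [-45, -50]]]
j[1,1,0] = -45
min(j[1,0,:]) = 60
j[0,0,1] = -25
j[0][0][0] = 64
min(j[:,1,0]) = -45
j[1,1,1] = -50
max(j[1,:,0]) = 88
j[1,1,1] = -50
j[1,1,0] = -45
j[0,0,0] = 64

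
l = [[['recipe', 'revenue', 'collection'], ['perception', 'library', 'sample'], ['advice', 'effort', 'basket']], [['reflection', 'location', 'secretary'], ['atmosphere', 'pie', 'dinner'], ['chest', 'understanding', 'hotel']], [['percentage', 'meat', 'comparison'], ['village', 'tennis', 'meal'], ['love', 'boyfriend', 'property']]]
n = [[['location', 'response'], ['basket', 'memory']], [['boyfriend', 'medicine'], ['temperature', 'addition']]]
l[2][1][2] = 'meal'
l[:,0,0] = ['recipe', 'reflection', 'percentage']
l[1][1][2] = 'dinner'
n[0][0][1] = 'response'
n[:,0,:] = [['location', 'response'], ['boyfriend', 'medicine']]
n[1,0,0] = 'boyfriend'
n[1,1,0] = 'temperature'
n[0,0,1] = 'response'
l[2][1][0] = 'village'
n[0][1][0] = 'basket'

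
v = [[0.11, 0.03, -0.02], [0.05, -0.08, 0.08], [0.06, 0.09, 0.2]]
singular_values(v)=[0.24, 0.11, 0.11]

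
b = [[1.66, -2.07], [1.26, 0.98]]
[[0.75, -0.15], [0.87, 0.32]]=b@[[0.6, 0.12], [0.12, 0.17]]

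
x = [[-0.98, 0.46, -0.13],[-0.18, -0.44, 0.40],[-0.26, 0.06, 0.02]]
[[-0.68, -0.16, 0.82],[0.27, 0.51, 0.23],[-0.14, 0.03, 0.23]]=x @ [[0.29, -0.08, -0.95], [-0.93, -0.24, -0.27], [-0.21, 0.97, -0.14]]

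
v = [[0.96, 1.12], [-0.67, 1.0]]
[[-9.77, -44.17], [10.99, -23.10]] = v @ [[-12.91, -10.7], [2.34, -30.27]]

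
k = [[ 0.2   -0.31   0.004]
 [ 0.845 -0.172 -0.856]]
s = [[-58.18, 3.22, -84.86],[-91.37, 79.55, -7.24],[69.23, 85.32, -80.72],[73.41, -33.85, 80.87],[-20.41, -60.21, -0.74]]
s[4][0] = -20.41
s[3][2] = 80.87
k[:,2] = [0.004, -0.856]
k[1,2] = -0.856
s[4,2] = -0.74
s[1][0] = -91.37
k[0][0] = 0.2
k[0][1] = -0.31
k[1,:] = [0.845, -0.172, -0.856]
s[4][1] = -60.21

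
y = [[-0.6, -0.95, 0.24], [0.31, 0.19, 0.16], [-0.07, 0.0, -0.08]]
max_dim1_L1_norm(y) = 1.79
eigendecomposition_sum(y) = [[(-0.3+0.12j), -0.48-0.19j, (0.12+0.31j)], [(0.16+0.08j), (0.1+0.26j), (0.08-0.16j)], [(-0.03-0.04j), -0.08j, -0.04+0.04j]] + [[(-0.3-0.12j), -0.48+0.19j, 0.12-0.31j], [(0.16-0.08j), 0.10-0.26j, 0.08+0.16j], [-0.03+0.04j, 0.00+0.08j, -0.04-0.04j]] + [[0j, 0j, 0j], [-0.00-0.00j, -0.00-0.00j, (-0-0j)], [(-0-0j), (-0-0j), -0.00-0.00j]]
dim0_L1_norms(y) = [0.98, 1.14, 0.48]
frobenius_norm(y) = 1.22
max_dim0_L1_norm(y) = 1.14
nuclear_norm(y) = 1.47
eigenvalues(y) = [(-0.24+0.41j), (-0.24-0.41j), (-0+0j)]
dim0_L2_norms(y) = [0.68, 0.97, 0.3]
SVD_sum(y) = [[-0.64, -0.93, 0.18], [0.17, 0.25, -0.05], [-0.01, -0.02, 0.0]] + [[0.04, -0.02, 0.06],[0.14, -0.06, 0.21],[-0.06, 0.02, -0.08]] + [[0.00, -0.00, -0.0], [0.0, -0.0, -0.0], [0.00, -0.00, -0.00]]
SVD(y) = [[-0.97, -0.25, 0.07], [0.25, -0.90, 0.35], [-0.02, 0.36, 0.93]] @ diag([1.1861713622185894, 0.28669548825005975, 0.0017878673203165197]) @ [[0.56, 0.82, -0.16], [-0.55, 0.22, -0.81], [0.62, -0.54, -0.57]]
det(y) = -0.00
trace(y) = -0.49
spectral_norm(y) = 1.19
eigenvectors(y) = [[0.87+0.00j, 0.87-0.00j, (-0.63+0j)], [-0.31-0.35j, (-0.31+0.35j), 0.54+0.00j], [(0.05+0.13j), 0.05-0.13j, (0.57+0j)]]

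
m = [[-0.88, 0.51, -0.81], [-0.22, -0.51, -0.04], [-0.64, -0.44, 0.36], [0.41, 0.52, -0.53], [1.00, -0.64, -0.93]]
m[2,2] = 0.362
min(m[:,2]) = -0.93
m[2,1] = -0.435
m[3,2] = -0.529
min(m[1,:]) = -0.512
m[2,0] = -0.644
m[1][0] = -0.217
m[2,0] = -0.644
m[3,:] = [0.414, 0.519, -0.529]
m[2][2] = 0.362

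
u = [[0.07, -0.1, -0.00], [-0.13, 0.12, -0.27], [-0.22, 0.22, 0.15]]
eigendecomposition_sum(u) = [[(-0.02+0j), (-0+0j), (-0.01+0j)], [-0.02+0.00j, -0.00+0.00j, (-0.01+0j)], [-0.00+0.00j, -0.00+0.00j, (-0+0j)]] + [[(0.05-0j), -0.05+0.00j, 0.00-0.05j], [(-0.05-0.11j), 0.06+0.11j, -0.13+0.05j], [-0.11+0.08j, (0.11-0.08j), (0.08+0.13j)]] + [[(0.05+0j), (-0.05-0j), 0.05j], [-0.05+0.11j, 0.06-0.11j, (-0.13-0.05j)], [(-0.11-0.08j), 0.11+0.08j, 0.08-0.13j]]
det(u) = -0.00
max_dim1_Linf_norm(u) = 0.27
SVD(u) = [[-0.32, -0.01, 0.95], [0.48, -0.86, 0.15], [0.82, 0.51, 0.28]] @ diag([0.37753807585049365, 0.30889428835078303, 0.02119716743742329]) @ [[-0.7, 0.71, -0.02], [-0.00, 0.03, 1.0], [-0.71, -0.7, 0.02]]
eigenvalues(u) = [(-0.03+0j), (0.18+0.24j), (0.18-0.24j)]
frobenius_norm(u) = 0.49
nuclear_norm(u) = 0.71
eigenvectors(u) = [[0.72+0.00j, (-0.2-0.14j), (-0.2+0.14j)],[0.69+0.00j, -0.10+0.65j, -0.10-0.65j],[0.03+0.00j, 0.71+0.00j, 0.71-0.00j]]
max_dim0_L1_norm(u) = 0.44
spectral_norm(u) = 0.38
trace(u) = 0.34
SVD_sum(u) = [[0.08,  -0.09,  0.00],[-0.13,  0.13,  -0.00],[-0.22,  0.22,  -0.01]] + [[0.00, -0.00, -0.00], [0.00, -0.01, -0.27], [-0.00, 0.0, 0.16]] + [[-0.01, -0.01, 0.00], [-0.00, -0.00, 0.00], [-0.00, -0.00, 0.0]]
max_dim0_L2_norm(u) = 0.31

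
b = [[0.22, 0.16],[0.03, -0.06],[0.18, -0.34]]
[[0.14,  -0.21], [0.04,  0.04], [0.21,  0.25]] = b @[[0.78, -0.31], [-0.2, -0.89]]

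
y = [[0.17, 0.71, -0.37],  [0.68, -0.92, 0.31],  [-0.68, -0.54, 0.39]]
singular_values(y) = [1.42, 0.99, 0.0]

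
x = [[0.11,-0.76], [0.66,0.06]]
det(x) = 0.51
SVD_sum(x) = [[0.22, -0.73], [0.04, -0.13]] + [[-0.11, -0.03],[0.62, 0.19]]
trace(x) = 0.17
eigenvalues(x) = [(0.08+0.71j), (0.08-0.71j)]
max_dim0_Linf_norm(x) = 0.76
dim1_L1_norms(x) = [0.87, 0.72]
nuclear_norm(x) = 1.43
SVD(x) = [[-0.99, -0.17], [-0.17, 0.99]] @ diag([0.7709716260880286, 0.6591682272130392]) @ [[-0.29,0.96], [0.96,0.29]]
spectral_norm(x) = 0.77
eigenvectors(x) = [[0.73+0.00j, 0.73-0.00j], [0.02-0.68j, (0.02+0.68j)]]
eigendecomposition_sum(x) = [[0.05+0.35j, -0.38+0.05j], [(0.33-0.04j), 0.03+0.36j]] + [[(0.05-0.35j),-0.38-0.05j], [(0.33+0.04j),0.03-0.36j]]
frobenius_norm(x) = 1.01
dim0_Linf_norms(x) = [0.66, 0.76]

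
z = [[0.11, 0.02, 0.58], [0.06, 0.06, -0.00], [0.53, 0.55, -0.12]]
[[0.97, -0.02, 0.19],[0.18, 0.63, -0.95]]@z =[[0.21, 0.12, 0.54], [-0.45, -0.48, 0.22]]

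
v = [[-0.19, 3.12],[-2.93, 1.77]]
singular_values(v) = [4.11, 2.14]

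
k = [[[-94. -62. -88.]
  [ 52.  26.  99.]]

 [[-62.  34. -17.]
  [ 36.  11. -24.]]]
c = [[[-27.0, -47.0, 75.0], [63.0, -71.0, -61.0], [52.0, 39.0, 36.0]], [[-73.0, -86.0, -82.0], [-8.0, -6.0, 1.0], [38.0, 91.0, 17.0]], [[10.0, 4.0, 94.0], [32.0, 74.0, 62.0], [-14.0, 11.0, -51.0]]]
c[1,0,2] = -82.0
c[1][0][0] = -73.0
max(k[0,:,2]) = 99.0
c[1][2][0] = 38.0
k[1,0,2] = -17.0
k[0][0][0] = -94.0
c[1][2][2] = 17.0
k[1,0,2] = -17.0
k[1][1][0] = 36.0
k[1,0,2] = -17.0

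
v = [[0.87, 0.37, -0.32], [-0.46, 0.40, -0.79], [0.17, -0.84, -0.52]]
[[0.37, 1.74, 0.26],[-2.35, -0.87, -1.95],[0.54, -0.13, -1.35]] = v@ [[1.50, 1.9, 0.91], [-1.25, 0.41, 0.45], [1.47, 0.2, 2.17]]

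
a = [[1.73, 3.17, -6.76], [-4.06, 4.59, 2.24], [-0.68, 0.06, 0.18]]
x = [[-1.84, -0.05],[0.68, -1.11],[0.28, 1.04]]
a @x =[[-2.92, -10.64], [11.22, -2.56], [1.34, 0.15]]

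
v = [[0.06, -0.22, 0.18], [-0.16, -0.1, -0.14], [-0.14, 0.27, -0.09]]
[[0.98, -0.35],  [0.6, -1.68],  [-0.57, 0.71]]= v@[[-4.08, 3.46], [-3.33, 5.75], [2.73, 3.94]]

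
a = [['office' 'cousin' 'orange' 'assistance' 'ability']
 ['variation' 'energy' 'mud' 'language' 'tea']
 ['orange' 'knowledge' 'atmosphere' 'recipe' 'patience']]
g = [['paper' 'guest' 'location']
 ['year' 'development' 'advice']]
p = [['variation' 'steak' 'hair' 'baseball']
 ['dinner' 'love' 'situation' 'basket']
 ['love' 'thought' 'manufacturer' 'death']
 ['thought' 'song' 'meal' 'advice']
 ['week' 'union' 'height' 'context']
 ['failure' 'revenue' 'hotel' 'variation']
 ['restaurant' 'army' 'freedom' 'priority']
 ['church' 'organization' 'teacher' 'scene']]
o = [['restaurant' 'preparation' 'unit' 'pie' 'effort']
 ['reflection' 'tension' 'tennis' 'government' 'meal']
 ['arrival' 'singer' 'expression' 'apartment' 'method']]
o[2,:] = ['arrival', 'singer', 'expression', 'apartment', 'method']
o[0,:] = ['restaurant', 'preparation', 'unit', 'pie', 'effort']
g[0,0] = 'paper'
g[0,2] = 'location'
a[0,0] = 'office'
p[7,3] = 'scene'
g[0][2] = 'location'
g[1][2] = 'advice'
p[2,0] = 'love'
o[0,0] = 'restaurant'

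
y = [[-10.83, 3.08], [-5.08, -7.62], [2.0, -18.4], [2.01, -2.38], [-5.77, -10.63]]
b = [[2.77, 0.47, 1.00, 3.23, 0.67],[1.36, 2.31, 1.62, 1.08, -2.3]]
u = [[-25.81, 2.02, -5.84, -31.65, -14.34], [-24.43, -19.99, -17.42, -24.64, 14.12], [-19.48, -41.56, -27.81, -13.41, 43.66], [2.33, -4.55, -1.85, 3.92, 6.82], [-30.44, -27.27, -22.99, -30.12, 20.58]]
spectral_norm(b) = 5.16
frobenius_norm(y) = 26.63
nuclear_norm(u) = 149.76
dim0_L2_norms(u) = [50.74, 53.81, 40.53, 52.07, 52.74]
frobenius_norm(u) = 112.27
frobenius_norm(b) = 6.00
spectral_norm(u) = 101.26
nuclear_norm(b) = 8.23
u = y @ b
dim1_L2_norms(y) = [11.26, 9.16, 18.51, 3.12, 12.1]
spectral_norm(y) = 22.95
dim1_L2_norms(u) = [43.72, 45.9, 70.47, 9.56, 59.41]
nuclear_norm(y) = 36.46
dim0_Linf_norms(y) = [10.83, 18.4]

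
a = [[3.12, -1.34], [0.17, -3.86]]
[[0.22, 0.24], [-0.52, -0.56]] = a @[[0.13, 0.14], [0.14, 0.15]]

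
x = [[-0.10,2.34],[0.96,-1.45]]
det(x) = -2.101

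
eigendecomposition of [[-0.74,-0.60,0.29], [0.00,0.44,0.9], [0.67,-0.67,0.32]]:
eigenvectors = [[(0.91+0j),-0.14+0.25j,(-0.14-0.25j)], [(0.22+0j),0.69+0.00j,0.69-0.00j], [(-0.35+0j),0.05+0.66j,(0.05-0.66j)]]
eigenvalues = [(-1+0j), (0.51+0.86j), (0.51-0.86j)]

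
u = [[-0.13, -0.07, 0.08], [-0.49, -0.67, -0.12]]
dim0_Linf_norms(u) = [0.49, 0.67, 0.12]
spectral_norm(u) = 0.85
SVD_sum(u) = [[-0.07, -0.1, -0.02],[-0.5, -0.67, -0.11]] + [[-0.06, 0.03, 0.1], [0.01, -0.0, -0.01]]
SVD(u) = [[-0.14, -0.99], [-0.99, 0.14]] @ diag([0.8474576050693636, 0.11582576401689995]) @ [[0.59, 0.79, 0.13], [0.5, -0.24, -0.83]]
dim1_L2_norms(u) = [0.17, 0.84]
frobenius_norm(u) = 0.86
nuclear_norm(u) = 0.96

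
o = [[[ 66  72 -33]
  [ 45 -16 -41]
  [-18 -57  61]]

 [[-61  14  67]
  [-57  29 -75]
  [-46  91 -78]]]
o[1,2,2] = -78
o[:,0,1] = [72, 14]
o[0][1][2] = -41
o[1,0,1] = 14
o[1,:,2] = [67, -75, -78]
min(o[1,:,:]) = -78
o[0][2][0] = -18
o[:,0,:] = [[66, 72, -33], [-61, 14, 67]]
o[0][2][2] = 61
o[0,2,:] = [-18, -57, 61]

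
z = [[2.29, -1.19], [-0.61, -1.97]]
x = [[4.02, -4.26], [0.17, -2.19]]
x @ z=[[11.8,3.61], [1.73,4.11]]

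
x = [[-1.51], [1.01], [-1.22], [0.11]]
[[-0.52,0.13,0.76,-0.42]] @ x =[[-0.06]]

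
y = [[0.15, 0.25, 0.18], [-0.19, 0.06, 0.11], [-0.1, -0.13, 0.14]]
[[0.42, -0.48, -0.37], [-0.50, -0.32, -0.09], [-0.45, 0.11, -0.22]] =y@[[2.42, 0.74, -0.54], [0.79, -2.0, 0.17], [-0.76, -0.52, -1.82]]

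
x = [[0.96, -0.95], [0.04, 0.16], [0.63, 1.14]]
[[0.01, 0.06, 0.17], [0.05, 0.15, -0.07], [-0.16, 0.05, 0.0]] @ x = [[0.12, 0.19], [0.01, -0.10], [-0.15, 0.16]]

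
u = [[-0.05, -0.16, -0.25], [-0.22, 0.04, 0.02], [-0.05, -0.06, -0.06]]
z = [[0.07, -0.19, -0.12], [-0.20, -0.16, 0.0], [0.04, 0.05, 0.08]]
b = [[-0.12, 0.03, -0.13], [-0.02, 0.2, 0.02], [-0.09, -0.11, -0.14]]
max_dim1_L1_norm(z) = 0.38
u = z + b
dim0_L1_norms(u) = [0.32, 0.26, 0.33]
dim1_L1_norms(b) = [0.28, 0.24, 0.34]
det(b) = 0.00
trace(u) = -0.07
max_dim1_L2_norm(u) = 0.3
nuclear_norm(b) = 0.48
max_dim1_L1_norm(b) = 0.34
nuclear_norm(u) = 0.56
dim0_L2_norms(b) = [0.15, 0.23, 0.19]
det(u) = -0.00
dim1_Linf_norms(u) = [0.25, 0.22, 0.06]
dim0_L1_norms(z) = [0.31, 0.4, 0.2]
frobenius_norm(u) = 0.39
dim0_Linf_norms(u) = [0.22, 0.16, 0.25]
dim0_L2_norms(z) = [0.22, 0.25, 0.14]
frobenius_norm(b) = 0.34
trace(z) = -0.01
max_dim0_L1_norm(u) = 0.33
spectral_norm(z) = 0.29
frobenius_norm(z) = 0.36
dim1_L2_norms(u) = [0.3, 0.22, 0.1]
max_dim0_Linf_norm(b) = 0.2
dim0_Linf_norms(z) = [0.2, 0.19, 0.12]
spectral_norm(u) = 0.31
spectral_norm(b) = 0.26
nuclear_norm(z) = 0.56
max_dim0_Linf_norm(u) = 0.25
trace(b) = -0.06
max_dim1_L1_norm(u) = 0.46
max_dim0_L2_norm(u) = 0.26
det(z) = -0.00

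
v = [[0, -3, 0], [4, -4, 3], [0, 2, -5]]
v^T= [[0, 4, 0], [-3, -4, 2], [0, 3, -5]]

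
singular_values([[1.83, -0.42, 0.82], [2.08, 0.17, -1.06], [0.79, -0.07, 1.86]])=[2.92, 2.26, 0.33]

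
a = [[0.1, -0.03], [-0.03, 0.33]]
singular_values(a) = [0.33, 0.1]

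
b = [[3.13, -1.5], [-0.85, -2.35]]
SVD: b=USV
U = [[-0.99,-0.14], [-0.14,0.99]]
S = [3.49, 2.47]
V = [[-0.85, 0.52],[-0.52, -0.85]]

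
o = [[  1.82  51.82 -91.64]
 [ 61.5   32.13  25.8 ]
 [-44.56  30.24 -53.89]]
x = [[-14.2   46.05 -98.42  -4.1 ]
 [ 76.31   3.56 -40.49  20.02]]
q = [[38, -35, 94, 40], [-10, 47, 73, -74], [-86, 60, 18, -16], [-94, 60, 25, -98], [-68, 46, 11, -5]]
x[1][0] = 76.31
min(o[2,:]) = -53.89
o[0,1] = 51.82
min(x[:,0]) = -14.2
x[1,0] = 76.31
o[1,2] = 25.8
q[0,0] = 38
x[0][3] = -4.1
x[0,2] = -98.42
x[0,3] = -4.1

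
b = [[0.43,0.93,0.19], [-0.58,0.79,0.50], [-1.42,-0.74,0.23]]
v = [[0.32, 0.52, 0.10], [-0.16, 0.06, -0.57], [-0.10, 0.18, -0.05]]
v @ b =[[-0.31, 0.63, 0.34], [0.71, 0.32, -0.13], [-0.08, 0.09, 0.06]]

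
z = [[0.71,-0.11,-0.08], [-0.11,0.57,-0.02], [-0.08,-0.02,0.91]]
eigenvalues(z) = [0.5, 0.75, 0.94]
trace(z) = 2.19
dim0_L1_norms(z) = [0.9, 0.7, 1.01]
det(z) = 0.35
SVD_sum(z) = [[0.12, -0.02, -0.31], [-0.02, 0.0, 0.05], [-0.31, 0.05, 0.82]] + [[0.47, -0.31, 0.19], [-0.31, 0.20, -0.13], [0.19, -0.13, 0.08]] + [[0.13, 0.22, 0.04], [0.22, 0.36, 0.06], [0.04, 0.06, 0.01]]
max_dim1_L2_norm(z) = 0.91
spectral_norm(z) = 0.94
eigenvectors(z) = [[0.50, 0.79, -0.35],[0.85, -0.52, 0.05],[0.14, 0.33, 0.93]]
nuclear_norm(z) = 2.19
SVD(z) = [[-0.35, -0.79, -0.50], [0.05, 0.52, -0.85], [0.93, -0.33, -0.14]] @ diag([0.9390189380070753, 0.749318285017101, 0.5016627769758234]) @ [[-0.35, 0.05, 0.93], [-0.79, 0.52, -0.33], [-0.50, -0.85, -0.14]]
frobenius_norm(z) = 1.30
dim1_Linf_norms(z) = [0.71, 0.57, 0.91]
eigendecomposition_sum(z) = [[0.13, 0.22, 0.04],[0.22, 0.36, 0.06],[0.04, 0.06, 0.01]] + [[0.47, -0.31, 0.19], [-0.31, 0.20, -0.13], [0.19, -0.13, 0.08]] + [[0.12, -0.02, -0.31], [-0.02, 0.00, 0.05], [-0.31, 0.05, 0.82]]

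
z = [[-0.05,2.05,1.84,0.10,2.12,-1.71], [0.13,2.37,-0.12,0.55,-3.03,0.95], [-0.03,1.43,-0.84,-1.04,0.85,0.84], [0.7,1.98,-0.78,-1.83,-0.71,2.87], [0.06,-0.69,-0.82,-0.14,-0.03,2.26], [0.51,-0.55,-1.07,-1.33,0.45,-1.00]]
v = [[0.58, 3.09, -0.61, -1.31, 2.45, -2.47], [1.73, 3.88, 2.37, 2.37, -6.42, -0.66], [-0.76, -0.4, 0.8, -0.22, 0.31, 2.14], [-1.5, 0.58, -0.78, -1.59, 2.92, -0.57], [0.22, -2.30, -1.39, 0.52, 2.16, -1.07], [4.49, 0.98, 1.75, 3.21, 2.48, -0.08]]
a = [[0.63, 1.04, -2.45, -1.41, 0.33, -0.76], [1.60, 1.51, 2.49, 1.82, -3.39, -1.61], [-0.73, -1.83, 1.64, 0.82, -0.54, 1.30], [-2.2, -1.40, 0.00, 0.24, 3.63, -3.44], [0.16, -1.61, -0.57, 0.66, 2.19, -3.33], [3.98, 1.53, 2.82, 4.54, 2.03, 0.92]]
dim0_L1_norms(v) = [9.28, 11.23, 7.7, 9.22, 16.74, 6.99]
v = z + a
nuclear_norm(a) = 24.91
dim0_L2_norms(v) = [5.13, 5.6, 3.5, 4.53, 8.16, 3.55]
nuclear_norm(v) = 24.89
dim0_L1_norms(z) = [1.48, 9.07, 5.47, 4.99, 7.19, 9.63]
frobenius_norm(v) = 13.03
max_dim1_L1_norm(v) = 17.43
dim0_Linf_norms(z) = [0.7, 2.37, 1.84, 1.83, 3.03, 2.87]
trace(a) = 7.13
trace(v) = 5.75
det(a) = 76.31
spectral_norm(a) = 8.23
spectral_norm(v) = 9.50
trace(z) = -1.38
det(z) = 25.51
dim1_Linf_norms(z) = [2.12, 3.03, 1.43, 2.87, 2.26, 1.33]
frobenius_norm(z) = 8.02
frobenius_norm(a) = 12.27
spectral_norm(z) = 5.58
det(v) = 36.34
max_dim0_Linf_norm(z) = 3.03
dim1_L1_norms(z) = [7.87, 7.15, 5.03, 8.87, 4.0, 4.91]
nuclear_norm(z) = 16.14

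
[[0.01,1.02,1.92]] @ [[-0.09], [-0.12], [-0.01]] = [[-0.14]]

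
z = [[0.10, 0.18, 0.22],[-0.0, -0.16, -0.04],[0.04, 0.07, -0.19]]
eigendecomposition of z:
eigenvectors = [[(0.99+0j), (-0.67+0j), (-0.67-0j)], [-0.02+0.00j, (0.5+0.18j), 0.50-0.18j], [0.12+0.00j, (0.47-0.23j), (0.47+0.23j)]]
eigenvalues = [(0.12+0j), (-0.19+0.03j), (-0.19-0.03j)]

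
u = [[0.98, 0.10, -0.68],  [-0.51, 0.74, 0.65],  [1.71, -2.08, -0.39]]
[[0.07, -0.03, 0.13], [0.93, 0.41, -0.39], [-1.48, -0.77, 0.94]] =u@[[0.46, 0.09, 0.08], [0.96, 0.40, -0.36], [0.70, 0.24, -0.13]]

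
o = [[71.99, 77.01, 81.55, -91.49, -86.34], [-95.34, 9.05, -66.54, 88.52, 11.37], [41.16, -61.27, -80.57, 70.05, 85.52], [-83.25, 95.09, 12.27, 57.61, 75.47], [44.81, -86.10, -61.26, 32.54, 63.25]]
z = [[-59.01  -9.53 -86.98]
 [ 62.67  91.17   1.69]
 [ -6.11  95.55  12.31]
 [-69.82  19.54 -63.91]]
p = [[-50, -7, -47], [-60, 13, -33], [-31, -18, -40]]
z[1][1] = 91.17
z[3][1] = 19.54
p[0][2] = -47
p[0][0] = -50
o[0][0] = 71.99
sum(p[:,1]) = -12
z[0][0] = -59.01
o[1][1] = 9.05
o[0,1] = 77.01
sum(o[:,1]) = 33.78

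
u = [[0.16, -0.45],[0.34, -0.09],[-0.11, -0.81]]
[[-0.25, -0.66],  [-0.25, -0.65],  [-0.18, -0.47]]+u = [[-0.09, -1.11], [0.09, -0.74], [-0.29, -1.28]]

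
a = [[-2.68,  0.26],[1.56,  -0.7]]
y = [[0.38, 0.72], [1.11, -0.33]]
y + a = [[-2.30, 0.98], [2.67, -1.03]]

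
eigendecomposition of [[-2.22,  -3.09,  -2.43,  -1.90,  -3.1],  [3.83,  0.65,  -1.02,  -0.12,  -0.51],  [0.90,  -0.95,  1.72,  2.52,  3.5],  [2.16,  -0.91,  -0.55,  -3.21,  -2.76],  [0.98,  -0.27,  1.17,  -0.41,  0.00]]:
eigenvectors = [[0.65+0.00j, 0.65-0.00j, (-0.1+0j), (0.03+0j), -0.13+0.00j], [(-0.19-0.54j), -0.19+0.54j, 0.20+0.00j, -0.02+0.00j, -0.56+0.00j], [(-0.22-0.18j), -0.22+0.18j, 0.61+0.00j, (0.38+0j), (0.74+0j)], [0.30-0.27j, 0.30+0.27j, (-0.72+0j), 0.62+0.00j, -0.16+0.00j], [-0.01-0.07j, (-0.01+0.07j), (-0.27+0j), (-0.68+0j), 0.30+0.00j]]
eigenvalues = [(-1.32+4.34j), (-1.32-4.34j), (-3.23+0j), (-0.34+0j), (3.16+0j)]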